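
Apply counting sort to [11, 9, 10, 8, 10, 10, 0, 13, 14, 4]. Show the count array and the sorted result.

Count array: [1, 0, 0, 0, 1, 0, 0, 0, 1, 1, 3, 1, 0, 1, 1]
(count[i] = number of elements equal to i)
Cumulative count: [1, 1, 1, 1, 2, 2, 2, 2, 3, 4, 7, 8, 8, 9, 10]
Sorted: [0, 4, 8, 9, 10, 10, 10, 11, 13, 14]


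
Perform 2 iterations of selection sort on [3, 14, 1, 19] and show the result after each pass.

Pass 1: Select minimum 1 at index 2, swap -> [1, 14, 3, 19]
Pass 2: Select minimum 3 at index 2, swap -> [1, 3, 14, 19]


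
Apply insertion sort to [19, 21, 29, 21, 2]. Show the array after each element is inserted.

First element 19 is already 'sorted'
Insert 21: shifted 0 elements -> [19, 21, 29, 21, 2]
Insert 29: shifted 0 elements -> [19, 21, 29, 21, 2]
Insert 21: shifted 1 elements -> [19, 21, 21, 29, 2]
Insert 2: shifted 4 elements -> [2, 19, 21, 21, 29]


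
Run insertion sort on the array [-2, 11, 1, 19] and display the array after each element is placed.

First element -2 is already 'sorted'
Insert 11: shifted 0 elements -> [-2, 11, 1, 19]
Insert 1: shifted 1 elements -> [-2, 1, 11, 19]
Insert 19: shifted 0 elements -> [-2, 1, 11, 19]


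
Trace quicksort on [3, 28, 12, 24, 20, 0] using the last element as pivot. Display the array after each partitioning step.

Partition 1: pivot=0 at index 0 -> [0, 28, 12, 24, 20, 3]
Partition 2: pivot=3 at index 1 -> [0, 3, 12, 24, 20, 28]
Partition 3: pivot=28 at index 5 -> [0, 3, 12, 24, 20, 28]
Partition 4: pivot=20 at index 3 -> [0, 3, 12, 20, 24, 28]


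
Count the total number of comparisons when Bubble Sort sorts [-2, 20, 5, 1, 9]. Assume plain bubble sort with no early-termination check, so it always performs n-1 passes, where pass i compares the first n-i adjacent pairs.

Pass 1: compare adjacent pairs (0,1)..(3,4) = 4 comparison(s), 3 swap(s) -> [-2, 5, 1, 9, 20]
Pass 2: compare adjacent pairs (0,1)..(2,3) = 3 comparison(s), 1 swap(s) -> [-2, 1, 5, 9, 20]
Pass 3: compare adjacent pairs (0,1)..(1,2) = 2 comparison(s), 0 swap(s) -> [-2, 1, 5, 9, 20]
Pass 4: compare adjacent pairs (0,1)..(0,1) = 1 comparison(s), 0 swap(s) -> [-2, 1, 5, 9, 20]
Total comparisons: 4 + 3 + 2 + 1 = 10


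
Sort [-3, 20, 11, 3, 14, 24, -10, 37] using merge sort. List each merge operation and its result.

Divide and conquer:
  Merge [-3] + [20] -> [-3, 20]
  Merge [11] + [3] -> [3, 11]
  Merge [-3, 20] + [3, 11] -> [-3, 3, 11, 20]
  Merge [14] + [24] -> [14, 24]
  Merge [-10] + [37] -> [-10, 37]
  Merge [14, 24] + [-10, 37] -> [-10, 14, 24, 37]
  Merge [-3, 3, 11, 20] + [-10, 14, 24, 37] -> [-10, -3, 3, 11, 14, 20, 24, 37]


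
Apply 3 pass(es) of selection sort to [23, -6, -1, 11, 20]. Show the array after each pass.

Pass 1: Select minimum -6 at index 1, swap -> [-6, 23, -1, 11, 20]
Pass 2: Select minimum -1 at index 2, swap -> [-6, -1, 23, 11, 20]
Pass 3: Select minimum 11 at index 3, swap -> [-6, -1, 11, 23, 20]


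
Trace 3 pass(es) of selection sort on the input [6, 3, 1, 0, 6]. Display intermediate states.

Pass 1: Select minimum 0 at index 3, swap -> [0, 3, 1, 6, 6]
Pass 2: Select minimum 1 at index 2, swap -> [0, 1, 3, 6, 6]
Pass 3: Select minimum 3 at index 2, swap -> [0, 1, 3, 6, 6]


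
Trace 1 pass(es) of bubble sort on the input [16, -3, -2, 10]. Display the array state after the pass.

After pass 1: [-3, -2, 10, 16] (3 swaps)
Total swaps: 3


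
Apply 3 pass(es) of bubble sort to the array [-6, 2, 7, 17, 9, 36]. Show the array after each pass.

After pass 1: [-6, 2, 7, 9, 17, 36] (1 swaps)
After pass 2: [-6, 2, 7, 9, 17, 36] (0 swaps)
After pass 3: [-6, 2, 7, 9, 17, 36] (0 swaps)
Total swaps: 1


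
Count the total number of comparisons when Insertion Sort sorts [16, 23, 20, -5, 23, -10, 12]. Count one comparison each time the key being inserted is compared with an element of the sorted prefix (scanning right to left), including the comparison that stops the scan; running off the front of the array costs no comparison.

Insert 23: 16 <= 23 (stop) = 1 comparison(s) -> [16, 23, 20, -5, 23, -10, 12]
Insert 20: 23 > 20 (shift), 16 <= 20 (stop) = 2 comparison(s) -> [16, 20, 23, -5, 23, -10, 12]
Insert -5: 23 > -5 (shift), 20 > -5 (shift), 16 > -5 (shift), reached front = 3 comparison(s) -> [-5, 16, 20, 23, 23, -10, 12]
Insert 23: 23 <= 23 (stop) = 1 comparison(s) -> [-5, 16, 20, 23, 23, -10, 12]
Insert -10: 23 > -10 (shift), 23 > -10 (shift), 20 > -10 (shift), 16 > -10 (shift), -5 > -10 (shift), reached front = 5 comparison(s) -> [-10, -5, 16, 20, 23, 23, 12]
Insert 12: 23 > 12 (shift), 23 > 12 (shift), 20 > 12 (shift), 16 > 12 (shift), -5 <= 12 (stop) = 5 comparison(s) -> [-10, -5, 12, 16, 20, 23, 23]
Total comparisons: 1 + 2 + 3 + 1 + 5 + 5 = 17


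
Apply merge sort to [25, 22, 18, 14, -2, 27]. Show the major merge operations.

Divide and conquer:
  Merge [22] + [18] -> [18, 22]
  Merge [25] + [18, 22] -> [18, 22, 25]
  Merge [-2] + [27] -> [-2, 27]
  Merge [14] + [-2, 27] -> [-2, 14, 27]
  Merge [18, 22, 25] + [-2, 14, 27] -> [-2, 14, 18, 22, 25, 27]


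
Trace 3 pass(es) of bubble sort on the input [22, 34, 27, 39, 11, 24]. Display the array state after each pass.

After pass 1: [22, 27, 34, 11, 24, 39] (3 swaps)
After pass 2: [22, 27, 11, 24, 34, 39] (2 swaps)
After pass 3: [22, 11, 24, 27, 34, 39] (2 swaps)
Total swaps: 7


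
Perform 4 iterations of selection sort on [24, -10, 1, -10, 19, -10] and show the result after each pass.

Pass 1: Select minimum -10 at index 1, swap -> [-10, 24, 1, -10, 19, -10]
Pass 2: Select minimum -10 at index 3, swap -> [-10, -10, 1, 24, 19, -10]
Pass 3: Select minimum -10 at index 5, swap -> [-10, -10, -10, 24, 19, 1]
Pass 4: Select minimum 1 at index 5, swap -> [-10, -10, -10, 1, 19, 24]


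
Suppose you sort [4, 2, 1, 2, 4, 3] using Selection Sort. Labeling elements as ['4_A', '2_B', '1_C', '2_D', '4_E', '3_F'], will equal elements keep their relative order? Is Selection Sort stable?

Trace Selection Sort on the labeled array (the key is the number; the letter only tracks identity):
  Pass 1: minimum of unsorted part is 1_C at index 2; swap it with 4_A at index 0 -> [1_C, 2_B, 4_A, 2_D, 4_E, 3_F]
  Pass 2: minimum 2_B is already at index 1; no swap -> [1_C, 2_B, 4_A, 2_D, 4_E, 3_F]
  Pass 3: minimum of unsorted part is 2_D at index 3; swap it with 4_A at index 2 -> [1_C, 2_B, 2_D, 4_A, 4_E, 3_F]
  Pass 4: minimum of unsorted part is 3_F at index 5; swap it with 4_A at index 3 -> [1_C, 2_B, 2_D, 3_F, 4_E, 4_A]
  Pass 5: minimum 4_E is already at index 4; no swap -> [1_C, 2_B, 2_D, 3_F, 4_E, 4_A]
Final order: [1_C, 2_B, 2_D, 3_F, 4_E, 4_A]
Equal keys:
  value 2: originally 2_B, 2_D; after sorting 2_B, 2_D -> order preserved
  value 4: originally 4_A, 4_E; after sorting 4_E, 4_A -> order changed
Equal keys were reordered, so Selection Sort is not stable: the long-range swap that moves the minimum into place can carry an element past an equal key. (One such input is enough; an unstable sort may happen to preserve order on other inputs, but it gives no guarantee.)
Answer: Not stable


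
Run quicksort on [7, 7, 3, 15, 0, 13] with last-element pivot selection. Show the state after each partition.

Partition 1: pivot=13 at index 4 -> [7, 7, 3, 0, 13, 15]
Partition 2: pivot=0 at index 0 -> [0, 7, 3, 7, 13, 15]
Partition 3: pivot=7 at index 3 -> [0, 7, 3, 7, 13, 15]
Partition 4: pivot=3 at index 1 -> [0, 3, 7, 7, 13, 15]


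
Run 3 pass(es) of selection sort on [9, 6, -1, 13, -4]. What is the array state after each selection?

Pass 1: Select minimum -4 at index 4, swap -> [-4, 6, -1, 13, 9]
Pass 2: Select minimum -1 at index 2, swap -> [-4, -1, 6, 13, 9]
Pass 3: Select minimum 6 at index 2, swap -> [-4, -1, 6, 13, 9]


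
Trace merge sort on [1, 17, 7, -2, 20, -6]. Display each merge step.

Divide and conquer:
  Merge [17] + [7] -> [7, 17]
  Merge [1] + [7, 17] -> [1, 7, 17]
  Merge [20] + [-6] -> [-6, 20]
  Merge [-2] + [-6, 20] -> [-6, -2, 20]
  Merge [1, 7, 17] + [-6, -2, 20] -> [-6, -2, 1, 7, 17, 20]


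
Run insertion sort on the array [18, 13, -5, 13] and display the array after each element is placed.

First element 18 is already 'sorted'
Insert 13: shifted 1 elements -> [13, 18, -5, 13]
Insert -5: shifted 2 elements -> [-5, 13, 18, 13]
Insert 13: shifted 1 elements -> [-5, 13, 13, 18]


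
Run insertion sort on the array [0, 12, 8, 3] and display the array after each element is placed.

First element 0 is already 'sorted'
Insert 12: shifted 0 elements -> [0, 12, 8, 3]
Insert 8: shifted 1 elements -> [0, 8, 12, 3]
Insert 3: shifted 2 elements -> [0, 3, 8, 12]


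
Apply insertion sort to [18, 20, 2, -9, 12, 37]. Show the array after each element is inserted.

First element 18 is already 'sorted'
Insert 20: shifted 0 elements -> [18, 20, 2, -9, 12, 37]
Insert 2: shifted 2 elements -> [2, 18, 20, -9, 12, 37]
Insert -9: shifted 3 elements -> [-9, 2, 18, 20, 12, 37]
Insert 12: shifted 2 elements -> [-9, 2, 12, 18, 20, 37]
Insert 37: shifted 0 elements -> [-9, 2, 12, 18, 20, 37]


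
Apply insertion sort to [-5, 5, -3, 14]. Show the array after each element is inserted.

First element -5 is already 'sorted'
Insert 5: shifted 0 elements -> [-5, 5, -3, 14]
Insert -3: shifted 1 elements -> [-5, -3, 5, 14]
Insert 14: shifted 0 elements -> [-5, -3, 5, 14]


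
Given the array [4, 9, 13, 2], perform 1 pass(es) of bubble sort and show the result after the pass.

After pass 1: [4, 9, 2, 13] (1 swaps)
Total swaps: 1


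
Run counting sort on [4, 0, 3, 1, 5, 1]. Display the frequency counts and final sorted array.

Count array: [1, 2, 0, 1, 1, 1]
(count[i] = number of elements equal to i)
Cumulative count: [1, 3, 3, 4, 5, 6]
Sorted: [0, 1, 1, 3, 4, 5]


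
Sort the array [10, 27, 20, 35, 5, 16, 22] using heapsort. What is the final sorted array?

Build heap: [35, 27, 22, 10, 5, 16, 20]
Extract 35: [27, 20, 22, 10, 5, 16, 35]
Extract 27: [22, 20, 16, 10, 5, 27, 35]
Extract 22: [20, 10, 16, 5, 22, 27, 35]
Extract 20: [16, 10, 5, 20, 22, 27, 35]
Extract 16: [10, 5, 16, 20, 22, 27, 35]
Extract 10: [5, 10, 16, 20, 22, 27, 35]


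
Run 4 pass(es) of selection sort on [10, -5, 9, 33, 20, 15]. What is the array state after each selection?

Pass 1: Select minimum -5 at index 1, swap -> [-5, 10, 9, 33, 20, 15]
Pass 2: Select minimum 9 at index 2, swap -> [-5, 9, 10, 33, 20, 15]
Pass 3: Select minimum 10 at index 2, swap -> [-5, 9, 10, 33, 20, 15]
Pass 4: Select minimum 15 at index 5, swap -> [-5, 9, 10, 15, 20, 33]


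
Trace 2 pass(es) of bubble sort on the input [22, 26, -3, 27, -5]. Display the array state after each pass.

After pass 1: [22, -3, 26, -5, 27] (2 swaps)
After pass 2: [-3, 22, -5, 26, 27] (2 swaps)
Total swaps: 4


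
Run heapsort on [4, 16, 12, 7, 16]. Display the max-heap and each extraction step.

Build heap: [16, 16, 12, 7, 4]
Extract 16: [16, 7, 12, 4, 16]
Extract 16: [12, 7, 4, 16, 16]
Extract 12: [7, 4, 12, 16, 16]
Extract 7: [4, 7, 12, 16, 16]


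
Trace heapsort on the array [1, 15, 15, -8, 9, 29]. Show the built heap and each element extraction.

Build heap: [29, 15, 15, -8, 9, 1]
Extract 29: [15, 9, 15, -8, 1, 29]
Extract 15: [15, 9, 1, -8, 15, 29]
Extract 15: [9, -8, 1, 15, 15, 29]
Extract 9: [1, -8, 9, 15, 15, 29]
Extract 1: [-8, 1, 9, 15, 15, 29]


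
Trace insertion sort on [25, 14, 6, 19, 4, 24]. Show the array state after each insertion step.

First element 25 is already 'sorted'
Insert 14: shifted 1 elements -> [14, 25, 6, 19, 4, 24]
Insert 6: shifted 2 elements -> [6, 14, 25, 19, 4, 24]
Insert 19: shifted 1 elements -> [6, 14, 19, 25, 4, 24]
Insert 4: shifted 4 elements -> [4, 6, 14, 19, 25, 24]
Insert 24: shifted 1 elements -> [4, 6, 14, 19, 24, 25]


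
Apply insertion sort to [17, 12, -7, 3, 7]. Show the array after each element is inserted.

First element 17 is already 'sorted'
Insert 12: shifted 1 elements -> [12, 17, -7, 3, 7]
Insert -7: shifted 2 elements -> [-7, 12, 17, 3, 7]
Insert 3: shifted 2 elements -> [-7, 3, 12, 17, 7]
Insert 7: shifted 2 elements -> [-7, 3, 7, 12, 17]


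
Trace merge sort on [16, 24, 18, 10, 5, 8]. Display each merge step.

Divide and conquer:
  Merge [24] + [18] -> [18, 24]
  Merge [16] + [18, 24] -> [16, 18, 24]
  Merge [5] + [8] -> [5, 8]
  Merge [10] + [5, 8] -> [5, 8, 10]
  Merge [16, 18, 24] + [5, 8, 10] -> [5, 8, 10, 16, 18, 24]


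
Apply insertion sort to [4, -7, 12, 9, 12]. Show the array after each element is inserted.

First element 4 is already 'sorted'
Insert -7: shifted 1 elements -> [-7, 4, 12, 9, 12]
Insert 12: shifted 0 elements -> [-7, 4, 12, 9, 12]
Insert 9: shifted 1 elements -> [-7, 4, 9, 12, 12]
Insert 12: shifted 0 elements -> [-7, 4, 9, 12, 12]


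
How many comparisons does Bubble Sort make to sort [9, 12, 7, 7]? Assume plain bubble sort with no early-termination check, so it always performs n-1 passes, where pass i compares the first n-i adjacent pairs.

Pass 1: compare adjacent pairs (0,1)..(2,3) = 3 comparison(s), 2 swap(s) -> [9, 7, 7, 12]
Pass 2: compare adjacent pairs (0,1)..(1,2) = 2 comparison(s), 2 swap(s) -> [7, 7, 9, 12]
Pass 3: compare adjacent pairs (0,1)..(0,1) = 1 comparison(s), 0 swap(s) -> [7, 7, 9, 12]
Total comparisons: 3 + 2 + 1 = 6


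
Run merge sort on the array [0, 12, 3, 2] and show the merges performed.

Divide and conquer:
  Merge [0] + [12] -> [0, 12]
  Merge [3] + [2] -> [2, 3]
  Merge [0, 12] + [2, 3] -> [0, 2, 3, 12]


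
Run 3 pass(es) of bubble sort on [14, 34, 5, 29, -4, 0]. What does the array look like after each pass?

After pass 1: [14, 5, 29, -4, 0, 34] (4 swaps)
After pass 2: [5, 14, -4, 0, 29, 34] (3 swaps)
After pass 3: [5, -4, 0, 14, 29, 34] (2 swaps)
Total swaps: 9


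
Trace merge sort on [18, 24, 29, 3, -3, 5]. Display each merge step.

Divide and conquer:
  Merge [24] + [29] -> [24, 29]
  Merge [18] + [24, 29] -> [18, 24, 29]
  Merge [-3] + [5] -> [-3, 5]
  Merge [3] + [-3, 5] -> [-3, 3, 5]
  Merge [18, 24, 29] + [-3, 3, 5] -> [-3, 3, 5, 18, 24, 29]


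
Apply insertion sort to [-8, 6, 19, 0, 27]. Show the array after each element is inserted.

First element -8 is already 'sorted'
Insert 6: shifted 0 elements -> [-8, 6, 19, 0, 27]
Insert 19: shifted 0 elements -> [-8, 6, 19, 0, 27]
Insert 0: shifted 2 elements -> [-8, 0, 6, 19, 27]
Insert 27: shifted 0 elements -> [-8, 0, 6, 19, 27]


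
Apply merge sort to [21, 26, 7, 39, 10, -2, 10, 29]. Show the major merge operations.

Divide and conquer:
  Merge [21] + [26] -> [21, 26]
  Merge [7] + [39] -> [7, 39]
  Merge [21, 26] + [7, 39] -> [7, 21, 26, 39]
  Merge [10] + [-2] -> [-2, 10]
  Merge [10] + [29] -> [10, 29]
  Merge [-2, 10] + [10, 29] -> [-2, 10, 10, 29]
  Merge [7, 21, 26, 39] + [-2, 10, 10, 29] -> [-2, 7, 10, 10, 21, 26, 29, 39]


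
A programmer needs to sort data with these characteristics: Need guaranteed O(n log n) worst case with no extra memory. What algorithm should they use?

Best choice: Heapsort
Reason: Heapsort is O(n log n) worst case and sorts in-place; quicksort can degrade to O(n^2)


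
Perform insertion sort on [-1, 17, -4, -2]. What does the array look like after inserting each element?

First element -1 is already 'sorted'
Insert 17: shifted 0 elements -> [-1, 17, -4, -2]
Insert -4: shifted 2 elements -> [-4, -1, 17, -2]
Insert -2: shifted 2 elements -> [-4, -2, -1, 17]


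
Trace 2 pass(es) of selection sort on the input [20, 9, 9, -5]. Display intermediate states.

Pass 1: Select minimum -5 at index 3, swap -> [-5, 9, 9, 20]
Pass 2: Select minimum 9 at index 1, swap -> [-5, 9, 9, 20]


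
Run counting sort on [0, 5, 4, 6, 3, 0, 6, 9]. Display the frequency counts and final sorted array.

Count array: [2, 0, 0, 1, 1, 1, 2, 0, 0, 1]
(count[i] = number of elements equal to i)
Cumulative count: [2, 2, 2, 3, 4, 5, 7, 7, 7, 8]
Sorted: [0, 0, 3, 4, 5, 6, 6, 9]


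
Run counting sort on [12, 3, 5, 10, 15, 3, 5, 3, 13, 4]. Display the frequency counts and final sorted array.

Count array: [0, 0, 0, 3, 1, 2, 0, 0, 0, 0, 1, 0, 1, 1, 0, 1]
(count[i] = number of elements equal to i)
Cumulative count: [0, 0, 0, 3, 4, 6, 6, 6, 6, 6, 7, 7, 8, 9, 9, 10]
Sorted: [3, 3, 3, 4, 5, 5, 10, 12, 13, 15]


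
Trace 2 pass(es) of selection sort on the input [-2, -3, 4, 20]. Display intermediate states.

Pass 1: Select minimum -3 at index 1, swap -> [-3, -2, 4, 20]
Pass 2: Select minimum -2 at index 1, swap -> [-3, -2, 4, 20]


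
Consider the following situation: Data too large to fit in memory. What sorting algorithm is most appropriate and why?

Best choice: External merge sort
Reason: Minimizes disk I/O by sequential reads/writes


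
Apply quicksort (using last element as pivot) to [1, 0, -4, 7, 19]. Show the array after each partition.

Partition 1: pivot=19 at index 4 -> [1, 0, -4, 7, 19]
Partition 2: pivot=7 at index 3 -> [1, 0, -4, 7, 19]
Partition 3: pivot=-4 at index 0 -> [-4, 0, 1, 7, 19]
Partition 4: pivot=1 at index 2 -> [-4, 0, 1, 7, 19]


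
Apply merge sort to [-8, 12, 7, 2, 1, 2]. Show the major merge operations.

Divide and conquer:
  Merge [12] + [7] -> [7, 12]
  Merge [-8] + [7, 12] -> [-8, 7, 12]
  Merge [1] + [2] -> [1, 2]
  Merge [2] + [1, 2] -> [1, 2, 2]
  Merge [-8, 7, 12] + [1, 2, 2] -> [-8, 1, 2, 2, 7, 12]


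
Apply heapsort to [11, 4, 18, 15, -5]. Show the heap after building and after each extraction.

Build heap: [18, 15, 11, 4, -5]
Extract 18: [15, 4, 11, -5, 18]
Extract 15: [11, 4, -5, 15, 18]
Extract 11: [4, -5, 11, 15, 18]
Extract 4: [-5, 4, 11, 15, 18]


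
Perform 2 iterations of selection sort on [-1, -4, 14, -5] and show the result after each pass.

Pass 1: Select minimum -5 at index 3, swap -> [-5, -4, 14, -1]
Pass 2: Select minimum -4 at index 1, swap -> [-5, -4, 14, -1]


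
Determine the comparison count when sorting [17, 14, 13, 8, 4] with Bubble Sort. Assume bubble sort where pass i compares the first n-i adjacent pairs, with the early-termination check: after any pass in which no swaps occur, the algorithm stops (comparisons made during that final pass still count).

Pass 1: compare adjacent pairs (0,1)..(3,4) = 4 comparison(s), 4 swap(s) -> [14, 13, 8, 4, 17]
Pass 2: compare adjacent pairs (0,1)..(2,3) = 3 comparison(s), 3 swap(s) -> [13, 8, 4, 14, 17]
Pass 3: compare adjacent pairs (0,1)..(1,2) = 2 comparison(s), 2 swap(s) -> [8, 4, 13, 14, 17]
Pass 4: compare adjacent pairs (0,1)..(0,1) = 1 comparison(s), 1 swap(s) -> [4, 8, 13, 14, 17]
Every pass made at least one swap, so all n-1 passes run.
Total comparisons: 4 + 3 + 2 + 1 = 10


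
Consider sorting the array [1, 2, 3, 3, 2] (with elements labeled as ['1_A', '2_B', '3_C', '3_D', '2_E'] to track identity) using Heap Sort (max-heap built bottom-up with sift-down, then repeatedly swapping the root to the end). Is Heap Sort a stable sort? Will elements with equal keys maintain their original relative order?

Trace Heap Sort on the labeled array (the key is the number; the letter only tracks identity):
  Build max-heap: [3_D, 2_B, 3_C, 1_A, 2_E]
  Swap root 3_D to index 4, re-heapify first 4 -> [3_C, 2_B, 2_E, 1_A, 3_D]
  Swap root 3_C to index 3, re-heapify first 3 -> [2_B, 1_A, 2_E, 3_C, 3_D]
  Swap root 2_B to index 2, re-heapify first 2 -> [2_E, 1_A, 2_B, 3_C, 3_D]
  Swap root 2_E to index 1, re-heapify first 1 -> [1_A, 2_E, 2_B, 3_C, 3_D]
Final order: [1_A, 2_E, 2_B, 3_C, 3_D]
Equal keys:
  value 2: originally 2_B, 2_E; after sorting 2_E, 2_B -> order changed
  value 3: originally 3_C, 3_D; after sorting 3_C, 3_D -> order preserved
Equal keys were reordered, so Heap Sort is not stable: heap construction and root-to-end swaps move elements without regard to the original order of equal keys. (One such input is enough; an unstable sort may happen to preserve order on other inputs, but it gives no guarantee.)
Answer: Not stable


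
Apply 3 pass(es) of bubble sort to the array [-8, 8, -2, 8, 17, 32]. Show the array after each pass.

After pass 1: [-8, -2, 8, 8, 17, 32] (1 swaps)
After pass 2: [-8, -2, 8, 8, 17, 32] (0 swaps)
After pass 3: [-8, -2, 8, 8, 17, 32] (0 swaps)
Total swaps: 1


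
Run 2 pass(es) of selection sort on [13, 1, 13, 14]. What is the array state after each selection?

Pass 1: Select minimum 1 at index 1, swap -> [1, 13, 13, 14]
Pass 2: Select minimum 13 at index 1, swap -> [1, 13, 13, 14]


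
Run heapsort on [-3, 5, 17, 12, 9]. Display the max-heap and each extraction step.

Build heap: [17, 12, -3, 5, 9]
Extract 17: [12, 9, -3, 5, 17]
Extract 12: [9, 5, -3, 12, 17]
Extract 9: [5, -3, 9, 12, 17]
Extract 5: [-3, 5, 9, 12, 17]


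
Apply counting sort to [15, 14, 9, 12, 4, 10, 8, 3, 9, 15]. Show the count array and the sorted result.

Count array: [0, 0, 0, 1, 1, 0, 0, 0, 1, 2, 1, 0, 1, 0, 1, 2]
(count[i] = number of elements equal to i)
Cumulative count: [0, 0, 0, 1, 2, 2, 2, 2, 3, 5, 6, 6, 7, 7, 8, 10]
Sorted: [3, 4, 8, 9, 9, 10, 12, 14, 15, 15]


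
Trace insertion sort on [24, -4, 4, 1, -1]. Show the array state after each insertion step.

First element 24 is already 'sorted'
Insert -4: shifted 1 elements -> [-4, 24, 4, 1, -1]
Insert 4: shifted 1 elements -> [-4, 4, 24, 1, -1]
Insert 1: shifted 2 elements -> [-4, 1, 4, 24, -1]
Insert -1: shifted 3 elements -> [-4, -1, 1, 4, 24]


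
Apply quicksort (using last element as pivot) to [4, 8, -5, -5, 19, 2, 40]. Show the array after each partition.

Partition 1: pivot=40 at index 6 -> [4, 8, -5, -5, 19, 2, 40]
Partition 2: pivot=2 at index 2 -> [-5, -5, 2, 8, 19, 4, 40]
Partition 3: pivot=-5 at index 1 -> [-5, -5, 2, 8, 19, 4, 40]
Partition 4: pivot=4 at index 3 -> [-5, -5, 2, 4, 19, 8, 40]
Partition 5: pivot=8 at index 4 -> [-5, -5, 2, 4, 8, 19, 40]


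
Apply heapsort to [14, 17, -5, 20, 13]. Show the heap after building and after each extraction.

Build heap: [20, 17, -5, 14, 13]
Extract 20: [17, 14, -5, 13, 20]
Extract 17: [14, 13, -5, 17, 20]
Extract 14: [13, -5, 14, 17, 20]
Extract 13: [-5, 13, 14, 17, 20]


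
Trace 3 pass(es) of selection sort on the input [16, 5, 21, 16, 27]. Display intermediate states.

Pass 1: Select minimum 5 at index 1, swap -> [5, 16, 21, 16, 27]
Pass 2: Select minimum 16 at index 1, swap -> [5, 16, 21, 16, 27]
Pass 3: Select minimum 16 at index 3, swap -> [5, 16, 16, 21, 27]


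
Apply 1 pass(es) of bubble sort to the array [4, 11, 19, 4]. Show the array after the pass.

After pass 1: [4, 11, 4, 19] (1 swaps)
Total swaps: 1


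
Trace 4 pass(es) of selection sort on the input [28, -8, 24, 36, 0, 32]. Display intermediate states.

Pass 1: Select minimum -8 at index 1, swap -> [-8, 28, 24, 36, 0, 32]
Pass 2: Select minimum 0 at index 4, swap -> [-8, 0, 24, 36, 28, 32]
Pass 3: Select minimum 24 at index 2, swap -> [-8, 0, 24, 36, 28, 32]
Pass 4: Select minimum 28 at index 4, swap -> [-8, 0, 24, 28, 36, 32]


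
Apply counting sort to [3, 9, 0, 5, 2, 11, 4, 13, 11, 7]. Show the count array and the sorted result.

Count array: [1, 0, 1, 1, 1, 1, 0, 1, 0, 1, 0, 2, 0, 1]
(count[i] = number of elements equal to i)
Cumulative count: [1, 1, 2, 3, 4, 5, 5, 6, 6, 7, 7, 9, 9, 10]
Sorted: [0, 2, 3, 4, 5, 7, 9, 11, 11, 13]


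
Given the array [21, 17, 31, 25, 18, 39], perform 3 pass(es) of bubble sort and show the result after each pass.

After pass 1: [17, 21, 25, 18, 31, 39] (3 swaps)
After pass 2: [17, 21, 18, 25, 31, 39] (1 swaps)
After pass 3: [17, 18, 21, 25, 31, 39] (1 swaps)
Total swaps: 5


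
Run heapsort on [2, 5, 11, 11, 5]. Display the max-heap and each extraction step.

Build heap: [11, 5, 11, 2, 5]
Extract 11: [11, 5, 5, 2, 11]
Extract 11: [5, 2, 5, 11, 11]
Extract 5: [5, 2, 5, 11, 11]
Extract 5: [2, 5, 5, 11, 11]


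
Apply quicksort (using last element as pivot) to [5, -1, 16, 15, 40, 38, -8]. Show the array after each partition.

Partition 1: pivot=-8 at index 0 -> [-8, -1, 16, 15, 40, 38, 5]
Partition 2: pivot=5 at index 2 -> [-8, -1, 5, 15, 40, 38, 16]
Partition 3: pivot=16 at index 4 -> [-8, -1, 5, 15, 16, 38, 40]
Partition 4: pivot=40 at index 6 -> [-8, -1, 5, 15, 16, 38, 40]


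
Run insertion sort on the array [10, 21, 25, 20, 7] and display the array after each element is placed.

First element 10 is already 'sorted'
Insert 21: shifted 0 elements -> [10, 21, 25, 20, 7]
Insert 25: shifted 0 elements -> [10, 21, 25, 20, 7]
Insert 20: shifted 2 elements -> [10, 20, 21, 25, 7]
Insert 7: shifted 4 elements -> [7, 10, 20, 21, 25]


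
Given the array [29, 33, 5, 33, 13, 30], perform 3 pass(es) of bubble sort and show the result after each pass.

After pass 1: [29, 5, 33, 13, 30, 33] (3 swaps)
After pass 2: [5, 29, 13, 30, 33, 33] (3 swaps)
After pass 3: [5, 13, 29, 30, 33, 33] (1 swaps)
Total swaps: 7


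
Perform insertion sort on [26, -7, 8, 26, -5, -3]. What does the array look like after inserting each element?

First element 26 is already 'sorted'
Insert -7: shifted 1 elements -> [-7, 26, 8, 26, -5, -3]
Insert 8: shifted 1 elements -> [-7, 8, 26, 26, -5, -3]
Insert 26: shifted 0 elements -> [-7, 8, 26, 26, -5, -3]
Insert -5: shifted 3 elements -> [-7, -5, 8, 26, 26, -3]
Insert -3: shifted 3 elements -> [-7, -5, -3, 8, 26, 26]


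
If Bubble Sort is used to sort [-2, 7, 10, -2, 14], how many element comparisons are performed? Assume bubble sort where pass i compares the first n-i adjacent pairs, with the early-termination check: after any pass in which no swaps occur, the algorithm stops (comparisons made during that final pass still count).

Pass 1: compare adjacent pairs (0,1)..(3,4) = 4 comparison(s), 1 swap(s) -> [-2, 7, -2, 10, 14]
Pass 2: compare adjacent pairs (0,1)..(2,3) = 3 comparison(s), 1 swap(s) -> [-2, -2, 7, 10, 14]
Pass 3: compare adjacent pairs (0,1)..(1,2) = 2 comparison(s), 0 swap(s) -> [-2, -2, 7, 10, 14]
No swaps in this pass, so bubble sort stops here.
Total comparisons: 4 + 3 + 2 = 9


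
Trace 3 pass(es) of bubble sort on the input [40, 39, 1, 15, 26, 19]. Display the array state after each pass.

After pass 1: [39, 1, 15, 26, 19, 40] (5 swaps)
After pass 2: [1, 15, 26, 19, 39, 40] (4 swaps)
After pass 3: [1, 15, 19, 26, 39, 40] (1 swaps)
Total swaps: 10


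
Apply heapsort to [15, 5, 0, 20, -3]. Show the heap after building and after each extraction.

Build heap: [20, 15, 0, 5, -3]
Extract 20: [15, 5, 0, -3, 20]
Extract 15: [5, -3, 0, 15, 20]
Extract 5: [0, -3, 5, 15, 20]
Extract 0: [-3, 0, 5, 15, 20]


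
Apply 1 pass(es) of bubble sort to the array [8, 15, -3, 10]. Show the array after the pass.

After pass 1: [8, -3, 10, 15] (2 swaps)
Total swaps: 2


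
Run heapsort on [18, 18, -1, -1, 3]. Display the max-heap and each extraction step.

Build heap: [18, 18, -1, -1, 3]
Extract 18: [18, 3, -1, -1, 18]
Extract 18: [3, -1, -1, 18, 18]
Extract 3: [-1, -1, 3, 18, 18]
Extract -1: [-1, -1, 3, 18, 18]


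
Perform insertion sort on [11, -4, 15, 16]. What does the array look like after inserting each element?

First element 11 is already 'sorted'
Insert -4: shifted 1 elements -> [-4, 11, 15, 16]
Insert 15: shifted 0 elements -> [-4, 11, 15, 16]
Insert 16: shifted 0 elements -> [-4, 11, 15, 16]


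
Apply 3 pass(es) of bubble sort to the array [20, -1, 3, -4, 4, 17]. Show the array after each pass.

After pass 1: [-1, 3, -4, 4, 17, 20] (5 swaps)
After pass 2: [-1, -4, 3, 4, 17, 20] (1 swaps)
After pass 3: [-4, -1, 3, 4, 17, 20] (1 swaps)
Total swaps: 7


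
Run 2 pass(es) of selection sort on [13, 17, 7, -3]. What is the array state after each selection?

Pass 1: Select minimum -3 at index 3, swap -> [-3, 17, 7, 13]
Pass 2: Select minimum 7 at index 2, swap -> [-3, 7, 17, 13]


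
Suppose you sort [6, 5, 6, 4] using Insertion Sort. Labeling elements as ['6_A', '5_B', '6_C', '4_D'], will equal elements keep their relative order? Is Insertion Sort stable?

Trace Insertion Sort on the labeled array (the key is the number; the letter only tracks identity):
  Insert 5_B at index 0: [5_B, 6_A, 6_C, 4_D]
  Insert 6_C at index 2: [5_B, 6_A, 6_C, 4_D]
  Insert 4_D at index 0: [4_D, 5_B, 6_A, 6_C]
Final order: [4_D, 5_B, 6_A, 6_C]
Equal keys:
  value 6: originally 6_A, 6_C; after sorting 6_A, 6_C -> order preserved
All equal keys kept their original relative order. Insertion Sort is stable: elements are shifted only while they are strictly greater than the key, so a key is inserted after any equal elements already placed.
Answer: Stable


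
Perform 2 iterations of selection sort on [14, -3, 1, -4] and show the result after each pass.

Pass 1: Select minimum -4 at index 3, swap -> [-4, -3, 1, 14]
Pass 2: Select minimum -3 at index 1, swap -> [-4, -3, 1, 14]


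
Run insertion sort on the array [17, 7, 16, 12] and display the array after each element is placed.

First element 17 is already 'sorted'
Insert 7: shifted 1 elements -> [7, 17, 16, 12]
Insert 16: shifted 1 elements -> [7, 16, 17, 12]
Insert 12: shifted 2 elements -> [7, 12, 16, 17]


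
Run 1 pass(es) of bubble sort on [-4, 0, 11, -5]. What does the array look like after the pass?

After pass 1: [-4, 0, -5, 11] (1 swaps)
Total swaps: 1


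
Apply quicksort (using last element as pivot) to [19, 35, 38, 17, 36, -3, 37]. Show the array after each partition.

Partition 1: pivot=37 at index 5 -> [19, 35, 17, 36, -3, 37, 38]
Partition 2: pivot=-3 at index 0 -> [-3, 35, 17, 36, 19, 37, 38]
Partition 3: pivot=19 at index 2 -> [-3, 17, 19, 36, 35, 37, 38]
Partition 4: pivot=35 at index 3 -> [-3, 17, 19, 35, 36, 37, 38]


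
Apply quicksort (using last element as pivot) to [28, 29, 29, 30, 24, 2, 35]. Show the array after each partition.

Partition 1: pivot=35 at index 6 -> [28, 29, 29, 30, 24, 2, 35]
Partition 2: pivot=2 at index 0 -> [2, 29, 29, 30, 24, 28, 35]
Partition 3: pivot=28 at index 2 -> [2, 24, 28, 30, 29, 29, 35]
Partition 4: pivot=29 at index 4 -> [2, 24, 28, 29, 29, 30, 35]


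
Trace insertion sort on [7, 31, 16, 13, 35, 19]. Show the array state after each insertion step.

First element 7 is already 'sorted'
Insert 31: shifted 0 elements -> [7, 31, 16, 13, 35, 19]
Insert 16: shifted 1 elements -> [7, 16, 31, 13, 35, 19]
Insert 13: shifted 2 elements -> [7, 13, 16, 31, 35, 19]
Insert 35: shifted 0 elements -> [7, 13, 16, 31, 35, 19]
Insert 19: shifted 2 elements -> [7, 13, 16, 19, 31, 35]


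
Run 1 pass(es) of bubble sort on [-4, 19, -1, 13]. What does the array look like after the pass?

After pass 1: [-4, -1, 13, 19] (2 swaps)
Total swaps: 2


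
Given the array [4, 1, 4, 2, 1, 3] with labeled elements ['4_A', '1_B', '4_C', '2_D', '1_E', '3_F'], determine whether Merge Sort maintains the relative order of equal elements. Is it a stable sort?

Trace Merge Sort on the labeled array (the key is the number; the letter only tracks identity):
  Merge [1_B] + [4_C] -> [1_B, 4_C]
  Merge [4_A] + [1_B, 4_C] -> [1_B, 4_A, 4_C]
  Merge [1_E] + [3_F] -> [1_E, 3_F]
  Merge [2_D] + [1_E, 3_F] -> [1_E, 2_D, 3_F]
  Merge [1_B, 4_A, 4_C] + [1_E, 2_D, 3_F] -> [1_B, 1_E, 2_D, 3_F, 4_A, 4_C]
Final order: [1_B, 1_E, 2_D, 3_F, 4_A, 4_C]
Equal keys:
  value 1: originally 1_B, 1_E; after sorting 1_B, 1_E -> order preserved
  value 4: originally 4_A, 4_C; after sorting 4_A, 4_C -> order preserved
All equal keys kept their original relative order. Merge Sort is stable: when the heads of the two halves are equal the merge takes from the left half first.
Answer: Stable


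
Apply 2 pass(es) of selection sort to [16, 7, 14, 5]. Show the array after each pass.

Pass 1: Select minimum 5 at index 3, swap -> [5, 7, 14, 16]
Pass 2: Select minimum 7 at index 1, swap -> [5, 7, 14, 16]


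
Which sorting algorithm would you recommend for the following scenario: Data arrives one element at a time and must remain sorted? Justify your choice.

Best choice: Insertion sort
Reason: Insertion sort naturally handles online/streaming input by inserting each new element into sorted position


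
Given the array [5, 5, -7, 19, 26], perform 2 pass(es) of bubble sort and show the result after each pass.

After pass 1: [5, -7, 5, 19, 26] (1 swaps)
After pass 2: [-7, 5, 5, 19, 26] (1 swaps)
Total swaps: 2


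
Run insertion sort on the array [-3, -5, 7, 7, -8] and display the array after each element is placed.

First element -3 is already 'sorted'
Insert -5: shifted 1 elements -> [-5, -3, 7, 7, -8]
Insert 7: shifted 0 elements -> [-5, -3, 7, 7, -8]
Insert 7: shifted 0 elements -> [-5, -3, 7, 7, -8]
Insert -8: shifted 4 elements -> [-8, -5, -3, 7, 7]


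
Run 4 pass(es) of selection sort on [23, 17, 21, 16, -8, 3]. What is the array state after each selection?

Pass 1: Select minimum -8 at index 4, swap -> [-8, 17, 21, 16, 23, 3]
Pass 2: Select minimum 3 at index 5, swap -> [-8, 3, 21, 16, 23, 17]
Pass 3: Select minimum 16 at index 3, swap -> [-8, 3, 16, 21, 23, 17]
Pass 4: Select minimum 17 at index 5, swap -> [-8, 3, 16, 17, 23, 21]


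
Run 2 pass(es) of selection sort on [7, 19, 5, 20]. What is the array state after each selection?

Pass 1: Select minimum 5 at index 2, swap -> [5, 19, 7, 20]
Pass 2: Select minimum 7 at index 2, swap -> [5, 7, 19, 20]


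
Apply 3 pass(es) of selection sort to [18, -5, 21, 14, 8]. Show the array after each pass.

Pass 1: Select minimum -5 at index 1, swap -> [-5, 18, 21, 14, 8]
Pass 2: Select minimum 8 at index 4, swap -> [-5, 8, 21, 14, 18]
Pass 3: Select minimum 14 at index 3, swap -> [-5, 8, 14, 21, 18]


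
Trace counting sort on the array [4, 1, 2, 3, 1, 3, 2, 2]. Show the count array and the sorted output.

Count array: [0, 2, 3, 2, 1]
(count[i] = number of elements equal to i)
Cumulative count: [0, 2, 5, 7, 8]
Sorted: [1, 1, 2, 2, 2, 3, 3, 4]


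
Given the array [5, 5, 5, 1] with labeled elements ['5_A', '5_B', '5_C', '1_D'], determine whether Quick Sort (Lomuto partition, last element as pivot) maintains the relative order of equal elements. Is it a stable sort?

Trace Quick Sort on the labeled array (the key is the number; the letter only tracks identity):
  Partition indices 0..3 around pivot 1_D -> [1_D, 5_B, 5_C, 5_A]
  Partition indices 1..3 around pivot 5_A -> [1_D, 5_B, 5_C, 5_A]
  Partition indices 1..2 around pivot 5_C -> [1_D, 5_B, 5_C, 5_A]
Final order: [1_D, 5_B, 5_C, 5_A]
Equal keys:
  value 5: originally 5_A, 5_B, 5_C; after sorting 5_B, 5_C, 5_A -> order changed
Equal keys were reordered, so Quick Sort is not stable: partition swaps elements across long distances and can reorder equal keys. (One such input is enough; an unstable sort may happen to preserve order on other inputs, but it gives no guarantee.)
Answer: Not stable


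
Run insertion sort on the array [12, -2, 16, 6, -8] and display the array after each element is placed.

First element 12 is already 'sorted'
Insert -2: shifted 1 elements -> [-2, 12, 16, 6, -8]
Insert 16: shifted 0 elements -> [-2, 12, 16, 6, -8]
Insert 6: shifted 2 elements -> [-2, 6, 12, 16, -8]
Insert -8: shifted 4 elements -> [-8, -2, 6, 12, 16]


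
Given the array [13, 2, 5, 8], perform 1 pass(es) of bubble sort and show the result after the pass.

After pass 1: [2, 5, 8, 13] (3 swaps)
Total swaps: 3


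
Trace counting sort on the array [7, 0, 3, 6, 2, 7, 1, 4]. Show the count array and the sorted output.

Count array: [1, 1, 1, 1, 1, 0, 1, 2]
(count[i] = number of elements equal to i)
Cumulative count: [1, 2, 3, 4, 5, 5, 6, 8]
Sorted: [0, 1, 2, 3, 4, 6, 7, 7]


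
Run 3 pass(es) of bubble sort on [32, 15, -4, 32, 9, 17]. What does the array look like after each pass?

After pass 1: [15, -4, 32, 9, 17, 32] (4 swaps)
After pass 2: [-4, 15, 9, 17, 32, 32] (3 swaps)
After pass 3: [-4, 9, 15, 17, 32, 32] (1 swaps)
Total swaps: 8


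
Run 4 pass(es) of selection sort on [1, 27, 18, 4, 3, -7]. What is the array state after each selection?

Pass 1: Select minimum -7 at index 5, swap -> [-7, 27, 18, 4, 3, 1]
Pass 2: Select minimum 1 at index 5, swap -> [-7, 1, 18, 4, 3, 27]
Pass 3: Select minimum 3 at index 4, swap -> [-7, 1, 3, 4, 18, 27]
Pass 4: Select minimum 4 at index 3, swap -> [-7, 1, 3, 4, 18, 27]


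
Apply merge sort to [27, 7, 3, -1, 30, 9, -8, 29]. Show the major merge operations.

Divide and conquer:
  Merge [27] + [7] -> [7, 27]
  Merge [3] + [-1] -> [-1, 3]
  Merge [7, 27] + [-1, 3] -> [-1, 3, 7, 27]
  Merge [30] + [9] -> [9, 30]
  Merge [-8] + [29] -> [-8, 29]
  Merge [9, 30] + [-8, 29] -> [-8, 9, 29, 30]
  Merge [-1, 3, 7, 27] + [-8, 9, 29, 30] -> [-8, -1, 3, 7, 9, 27, 29, 30]


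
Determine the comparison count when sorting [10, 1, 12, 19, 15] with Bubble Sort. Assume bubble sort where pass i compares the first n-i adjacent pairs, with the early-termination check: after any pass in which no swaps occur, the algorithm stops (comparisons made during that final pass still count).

Pass 1: compare adjacent pairs (0,1)..(3,4) = 4 comparison(s), 2 swap(s) -> [1, 10, 12, 15, 19]
Pass 2: compare adjacent pairs (0,1)..(2,3) = 3 comparison(s), 0 swap(s) -> [1, 10, 12, 15, 19]
No swaps in this pass, so bubble sort stops here.
Total comparisons: 4 + 3 = 7


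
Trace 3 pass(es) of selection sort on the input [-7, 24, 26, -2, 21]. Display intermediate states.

Pass 1: Select minimum -7 at index 0, swap -> [-7, 24, 26, -2, 21]
Pass 2: Select minimum -2 at index 3, swap -> [-7, -2, 26, 24, 21]
Pass 3: Select minimum 21 at index 4, swap -> [-7, -2, 21, 24, 26]


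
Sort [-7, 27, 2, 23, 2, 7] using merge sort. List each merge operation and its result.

Divide and conquer:
  Merge [27] + [2] -> [2, 27]
  Merge [-7] + [2, 27] -> [-7, 2, 27]
  Merge [2] + [7] -> [2, 7]
  Merge [23] + [2, 7] -> [2, 7, 23]
  Merge [-7, 2, 27] + [2, 7, 23] -> [-7, 2, 2, 7, 23, 27]


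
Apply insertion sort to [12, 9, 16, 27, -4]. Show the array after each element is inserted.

First element 12 is already 'sorted'
Insert 9: shifted 1 elements -> [9, 12, 16, 27, -4]
Insert 16: shifted 0 elements -> [9, 12, 16, 27, -4]
Insert 27: shifted 0 elements -> [9, 12, 16, 27, -4]
Insert -4: shifted 4 elements -> [-4, 9, 12, 16, 27]


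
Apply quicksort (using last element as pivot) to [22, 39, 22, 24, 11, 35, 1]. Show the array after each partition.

Partition 1: pivot=1 at index 0 -> [1, 39, 22, 24, 11, 35, 22]
Partition 2: pivot=22 at index 3 -> [1, 22, 11, 22, 39, 35, 24]
Partition 3: pivot=11 at index 1 -> [1, 11, 22, 22, 39, 35, 24]
Partition 4: pivot=24 at index 4 -> [1, 11, 22, 22, 24, 35, 39]
Partition 5: pivot=39 at index 6 -> [1, 11, 22, 22, 24, 35, 39]


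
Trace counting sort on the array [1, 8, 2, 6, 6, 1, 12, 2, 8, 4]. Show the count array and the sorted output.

Count array: [0, 2, 2, 0, 1, 0, 2, 0, 2, 0, 0, 0, 1]
(count[i] = number of elements equal to i)
Cumulative count: [0, 2, 4, 4, 5, 5, 7, 7, 9, 9, 9, 9, 10]
Sorted: [1, 1, 2, 2, 4, 6, 6, 8, 8, 12]


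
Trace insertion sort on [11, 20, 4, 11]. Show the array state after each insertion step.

First element 11 is already 'sorted'
Insert 20: shifted 0 elements -> [11, 20, 4, 11]
Insert 4: shifted 2 elements -> [4, 11, 20, 11]
Insert 11: shifted 1 elements -> [4, 11, 11, 20]


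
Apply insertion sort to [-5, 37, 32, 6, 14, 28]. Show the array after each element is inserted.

First element -5 is already 'sorted'
Insert 37: shifted 0 elements -> [-5, 37, 32, 6, 14, 28]
Insert 32: shifted 1 elements -> [-5, 32, 37, 6, 14, 28]
Insert 6: shifted 2 elements -> [-5, 6, 32, 37, 14, 28]
Insert 14: shifted 2 elements -> [-5, 6, 14, 32, 37, 28]
Insert 28: shifted 2 elements -> [-5, 6, 14, 28, 32, 37]


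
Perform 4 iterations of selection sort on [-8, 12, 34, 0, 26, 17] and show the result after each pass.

Pass 1: Select minimum -8 at index 0, swap -> [-8, 12, 34, 0, 26, 17]
Pass 2: Select minimum 0 at index 3, swap -> [-8, 0, 34, 12, 26, 17]
Pass 3: Select minimum 12 at index 3, swap -> [-8, 0, 12, 34, 26, 17]
Pass 4: Select minimum 17 at index 5, swap -> [-8, 0, 12, 17, 26, 34]


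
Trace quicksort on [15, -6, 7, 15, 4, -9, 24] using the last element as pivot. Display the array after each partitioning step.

Partition 1: pivot=24 at index 6 -> [15, -6, 7, 15, 4, -9, 24]
Partition 2: pivot=-9 at index 0 -> [-9, -6, 7, 15, 4, 15, 24]
Partition 3: pivot=15 at index 5 -> [-9, -6, 7, 15, 4, 15, 24]
Partition 4: pivot=4 at index 2 -> [-9, -6, 4, 15, 7, 15, 24]
Partition 5: pivot=7 at index 3 -> [-9, -6, 4, 7, 15, 15, 24]
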